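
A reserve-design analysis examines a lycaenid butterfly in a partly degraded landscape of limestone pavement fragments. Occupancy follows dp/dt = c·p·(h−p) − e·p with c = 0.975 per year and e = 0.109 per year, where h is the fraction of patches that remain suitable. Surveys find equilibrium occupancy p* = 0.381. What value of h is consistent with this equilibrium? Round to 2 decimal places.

At equilibrium c(h−p*) = e, so h = p* + e/c.
h = 0.381 + 0.109/0.975 = 0.381 + 0.1118 = 0.4928.

0.49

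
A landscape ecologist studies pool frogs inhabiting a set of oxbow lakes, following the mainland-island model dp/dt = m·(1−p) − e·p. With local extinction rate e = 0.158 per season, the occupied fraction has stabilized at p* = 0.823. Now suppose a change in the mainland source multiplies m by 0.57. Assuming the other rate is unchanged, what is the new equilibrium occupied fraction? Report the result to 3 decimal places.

0.726

Balance m(1−p*) = e·p* gives m = e·p*/(1−p*) = 0.158×0.82300/0.17700 = 0.73466.
New p* = m/(m+e) = 0.41876/(0.41876+0.15800) = 0.72606.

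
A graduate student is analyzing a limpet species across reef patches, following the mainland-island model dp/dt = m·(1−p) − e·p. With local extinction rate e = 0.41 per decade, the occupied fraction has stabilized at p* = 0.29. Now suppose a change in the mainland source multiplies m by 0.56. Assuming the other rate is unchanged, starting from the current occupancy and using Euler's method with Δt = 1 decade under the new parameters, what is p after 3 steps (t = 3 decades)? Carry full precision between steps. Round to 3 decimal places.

0.199

Balance m(1−p*) = e·p* gives m = e·p*/(1−p*) = 0.41×0.29000/0.71000 = 0.16746.
Starting from p₀ = 0.29000; update p ← p + (dp/dt)·Δt with the new parameters.
p: 0.29000 → 0.23768  (Δp = -0.05232)
p: 0.23768 → 0.21172  (Δp = -0.02596)
p: 0.21172 → 0.19884  (Δp = -0.01288)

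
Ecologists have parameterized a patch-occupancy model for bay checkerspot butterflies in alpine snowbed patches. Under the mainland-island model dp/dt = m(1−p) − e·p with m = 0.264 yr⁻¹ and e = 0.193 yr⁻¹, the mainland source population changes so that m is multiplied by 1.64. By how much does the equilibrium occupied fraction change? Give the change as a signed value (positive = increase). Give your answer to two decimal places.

0.11

Before: p* = 0.264/(0.264+0.193) = 0.5777.
After: m = 0.43296, e = 0.193; p* = 0.43296/0.6260 = 0.6917.
Δp* = 0.6917 − 0.5777 = +0.1140.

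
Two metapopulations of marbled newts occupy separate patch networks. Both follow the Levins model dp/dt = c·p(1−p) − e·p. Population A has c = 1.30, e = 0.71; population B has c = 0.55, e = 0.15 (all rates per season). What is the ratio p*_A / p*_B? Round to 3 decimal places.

0.624

A: p*_A = 1 − 0.71/1.30 = 0.4538.
B: p*_B = 1 − 0.15/0.55 = 0.7273.
p*_A / p*_B = 0.4538/0.7273 = 0.6240.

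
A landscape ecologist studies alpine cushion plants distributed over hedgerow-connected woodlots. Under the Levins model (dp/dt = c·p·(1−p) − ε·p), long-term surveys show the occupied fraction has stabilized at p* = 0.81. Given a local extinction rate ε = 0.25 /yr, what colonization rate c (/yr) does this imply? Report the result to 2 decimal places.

1.32

At equilibrium c(1−p*) = ε, so c = ε/(1−p*).
c = 0.25/(1 − 0.81) = 0.25/0.1900 = 1.3158.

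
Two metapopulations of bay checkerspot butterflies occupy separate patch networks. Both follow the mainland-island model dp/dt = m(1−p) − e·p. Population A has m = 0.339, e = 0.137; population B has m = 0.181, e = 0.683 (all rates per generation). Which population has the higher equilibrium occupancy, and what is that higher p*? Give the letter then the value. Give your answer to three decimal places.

A, 0.712

A: p*_A = m/(m+e) = 0.339/0.4760 = 0.7122.
B: p*_B = 0.181/0.8640 = 0.2095.
A is higher at 0.7122.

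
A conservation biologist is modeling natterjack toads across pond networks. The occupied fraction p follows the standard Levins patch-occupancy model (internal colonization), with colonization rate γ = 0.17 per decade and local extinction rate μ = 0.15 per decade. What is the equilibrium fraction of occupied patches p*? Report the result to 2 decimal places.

At equilibrium, colonization balances extinction: γ·p*·(1−p*) = μ·p*.
So p* = 1 − μ/γ = 1 − 0.15/0.17 = 1 − 0.8824 = 0.1176.

0.12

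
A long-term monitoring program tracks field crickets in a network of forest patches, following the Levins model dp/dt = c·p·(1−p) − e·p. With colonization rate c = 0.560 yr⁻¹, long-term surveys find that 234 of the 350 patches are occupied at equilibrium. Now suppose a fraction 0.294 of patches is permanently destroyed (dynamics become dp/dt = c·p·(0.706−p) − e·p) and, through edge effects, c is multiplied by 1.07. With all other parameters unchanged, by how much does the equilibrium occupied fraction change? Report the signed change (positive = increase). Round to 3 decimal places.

Observed p* = 234/350 = 0.66857.
Balance c(1−p*) = e gives e = 0.560×(1 − 0.66857) = 0.18560.
New p* = 0.706 − e/c = 0.706 − 0.18560/0.59920 = 0.39625.
Δp* = 0.39625 − 0.66857 = -0.27232.

-0.272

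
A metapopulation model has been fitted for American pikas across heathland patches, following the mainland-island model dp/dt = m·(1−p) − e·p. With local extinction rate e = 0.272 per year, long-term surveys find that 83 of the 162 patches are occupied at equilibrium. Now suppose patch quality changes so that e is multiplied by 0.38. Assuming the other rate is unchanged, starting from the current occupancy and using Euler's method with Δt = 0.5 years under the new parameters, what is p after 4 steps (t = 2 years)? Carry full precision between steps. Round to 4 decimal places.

Observed p* = 83/162 = 0.51235.
Balance m(1−p*) = e·p* gives m = e·p*/(1−p*) = 0.272×0.51235/0.48765 = 0.28577.
Starting from p₀ = 0.51235; update p ← p + (dp/dt)·Δt with the new parameters.
  1  |  dp/dt·Δt = +0.043201  |  p_1 = 0.555547
  2  |  dp/dt·Δt = +0.034796  |  p_2 = 0.590342
  3  |  dp/dt·Δt = +0.028026  |  p_3 = 0.618368
  4  |  dp/dt·Δt = +0.022573  |  p_4 = 0.640940

0.6409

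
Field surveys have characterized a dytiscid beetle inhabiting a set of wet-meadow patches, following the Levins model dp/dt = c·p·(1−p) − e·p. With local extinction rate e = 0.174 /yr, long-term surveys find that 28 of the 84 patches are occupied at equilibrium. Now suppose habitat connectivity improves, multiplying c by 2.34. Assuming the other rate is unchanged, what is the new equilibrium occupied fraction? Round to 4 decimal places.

0.7151

Observed p* = 28/84 = 0.33333.
Balance c(1−p*) = e gives c = e/(1 − 0.33333) = 0.174/0.66667 = 0.26100.
New p* = 1 − e/c = 1 − 0.17400/0.61074 = 0.71510.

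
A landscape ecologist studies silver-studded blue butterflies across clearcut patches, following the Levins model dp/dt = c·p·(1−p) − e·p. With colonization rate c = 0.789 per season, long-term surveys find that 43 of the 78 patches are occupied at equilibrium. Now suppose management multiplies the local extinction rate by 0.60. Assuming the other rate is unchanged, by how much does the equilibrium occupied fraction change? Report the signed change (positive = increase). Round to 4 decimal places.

Observed p* = 43/78 = 0.55128.
Balance c(1−p*) = e gives e = 0.789×(1 − 0.55128) = 0.35404.
New p* = 1 − e/c = 1 − 0.21242/0.78900 = 0.73077.
Δp* = 0.73077 − 0.55128 = +0.17949.

0.1795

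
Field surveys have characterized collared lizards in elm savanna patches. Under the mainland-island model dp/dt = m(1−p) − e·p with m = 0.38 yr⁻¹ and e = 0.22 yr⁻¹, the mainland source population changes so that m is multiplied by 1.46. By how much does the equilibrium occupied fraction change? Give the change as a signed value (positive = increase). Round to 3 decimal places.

Before: p* = 0.38/(0.38+0.22) = 0.6333.
After: m = 0.5548, e = 0.22; p* = 0.5548/0.7748 = 0.7161.
Δp* = 0.7161 − 0.6333 = +0.0827.

0.083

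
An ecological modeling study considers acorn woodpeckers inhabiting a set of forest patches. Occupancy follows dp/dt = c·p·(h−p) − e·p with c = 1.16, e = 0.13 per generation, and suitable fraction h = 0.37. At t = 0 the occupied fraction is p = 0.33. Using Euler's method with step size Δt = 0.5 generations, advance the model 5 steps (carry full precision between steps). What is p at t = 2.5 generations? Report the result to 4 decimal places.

Update rule: p ← p + [c·p·(h−p) − e·p]·Δt with Δt = 0.5.
p: 0.33000 → 0.31621  (Δp = -0.01379)
p: 0.31621 → 0.30552  (Δp = -0.01069)
p: 0.30552 → 0.29709  (Δp = -0.00843)
p: 0.29709 → 0.29034  (Δp = -0.00675)
p: 0.29034 → 0.28488  (Δp = -0.00546)

0.2849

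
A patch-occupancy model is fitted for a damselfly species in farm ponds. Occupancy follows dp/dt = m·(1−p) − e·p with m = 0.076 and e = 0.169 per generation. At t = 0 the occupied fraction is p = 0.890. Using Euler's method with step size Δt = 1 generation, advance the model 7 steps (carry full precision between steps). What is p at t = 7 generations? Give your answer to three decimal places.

0.391

Update rule: p ← p + [m·(1−p) − e·p]·Δt with Δt = 1.
p: 0.89000 → 0.74795  (Δp = -0.14205)
p: 0.74795 → 0.64070  (Δp = -0.10725)
p: 0.64070 → 0.55973  (Δp = -0.08097)
p: 0.55973 → 0.49860  (Δp = -0.06113)
p: 0.49860 → 0.45244  (Δp = -0.04616)
p: 0.45244 → 0.41759  (Δp = -0.03485)
p: 0.41759 → 0.39128  (Δp = -0.02631)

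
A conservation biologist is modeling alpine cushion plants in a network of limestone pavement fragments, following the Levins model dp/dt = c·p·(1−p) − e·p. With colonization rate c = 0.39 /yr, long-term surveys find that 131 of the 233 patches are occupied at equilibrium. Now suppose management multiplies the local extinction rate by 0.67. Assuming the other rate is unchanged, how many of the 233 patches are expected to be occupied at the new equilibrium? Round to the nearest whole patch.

165

Observed p* = 131/233 = 0.56223.
Balance c(1−p*) = e gives e = 0.39×(1 − 0.56223) = 0.17073.
New p* = 1 − e/c = 1 − 0.11439/0.39000 = 0.70669.
Expected occupied = 233 × 0.70669 = 164.66 ≈ 165.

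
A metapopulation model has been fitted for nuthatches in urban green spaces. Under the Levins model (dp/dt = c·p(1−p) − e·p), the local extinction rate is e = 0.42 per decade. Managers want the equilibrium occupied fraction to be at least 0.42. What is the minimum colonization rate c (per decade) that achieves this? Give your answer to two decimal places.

0.72

p* = 1 − e/c ≥ 0.42 requires e/c ≤ 0.5800, i.e. c ≥ e/0.5800.
c_min = 0.42/0.5800 = 0.7241.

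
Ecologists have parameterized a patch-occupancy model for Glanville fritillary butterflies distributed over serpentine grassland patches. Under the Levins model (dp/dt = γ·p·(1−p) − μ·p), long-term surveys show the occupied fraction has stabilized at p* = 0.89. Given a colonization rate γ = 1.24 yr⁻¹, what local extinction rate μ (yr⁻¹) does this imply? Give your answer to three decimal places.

At equilibrium γ(1−p*) = μ.
μ = 1.24 × (1 − 0.89) = 1.24 × 0.1100 = 0.1364.

0.136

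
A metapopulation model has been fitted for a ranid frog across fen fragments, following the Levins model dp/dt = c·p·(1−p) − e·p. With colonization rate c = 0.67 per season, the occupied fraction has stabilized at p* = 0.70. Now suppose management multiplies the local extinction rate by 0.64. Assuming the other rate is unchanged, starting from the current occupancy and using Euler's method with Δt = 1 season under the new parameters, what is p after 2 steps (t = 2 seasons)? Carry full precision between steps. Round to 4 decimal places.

Balance c(1−p*) = e gives e = 0.67×(1 − 0.70000) = 0.20100.
Starting from p₀ = 0.70000; update p ← p + (dp/dt)·Δt with the new parameters.
  1  |  dp/dt·Δt = +0.050652  |  p_1 = 0.750652
  2  |  dp/dt·Δt = +0.028842  |  p_2 = 0.779494

0.7795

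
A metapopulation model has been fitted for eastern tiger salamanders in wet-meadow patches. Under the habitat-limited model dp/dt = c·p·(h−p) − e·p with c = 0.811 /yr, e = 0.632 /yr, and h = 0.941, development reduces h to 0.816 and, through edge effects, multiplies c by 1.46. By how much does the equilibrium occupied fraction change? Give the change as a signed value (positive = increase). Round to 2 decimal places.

0.12

Before: p* = h − e/c = 0.941 − 0.632/0.811 = 0.941 − 0.7793 = 0.1617.
After: c = 1.18406, e = 0.632, h = 0.816; p* = 0.816 − 0.632/1.18406 = 0.2822.
Δp* = 0.2822 − 0.1617 = +0.1205.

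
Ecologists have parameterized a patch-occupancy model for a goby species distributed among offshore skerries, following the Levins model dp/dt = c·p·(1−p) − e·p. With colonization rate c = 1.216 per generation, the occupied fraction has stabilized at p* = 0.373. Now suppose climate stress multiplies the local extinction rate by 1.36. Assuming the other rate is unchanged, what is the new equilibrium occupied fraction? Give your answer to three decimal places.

Balance c(1−p*) = e gives e = 1.216×(1 − 0.37300) = 0.76243.
New p* = 1 − e/c = 1 − 1.03690/1.21600 = 0.14729.

0.147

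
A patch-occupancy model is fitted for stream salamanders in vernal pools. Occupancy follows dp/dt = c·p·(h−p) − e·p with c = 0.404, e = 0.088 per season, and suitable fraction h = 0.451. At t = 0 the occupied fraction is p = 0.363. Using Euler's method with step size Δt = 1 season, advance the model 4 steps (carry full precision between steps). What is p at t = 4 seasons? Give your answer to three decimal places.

Update rule: p ← p + [c·p·(h−p) − e·p]·Δt with Δt = 1.
step 1: Δp = -0.01904, p = 0.34396
step 2: Δp = -0.01539, p = 0.32857
step 3: Δp = -0.01266, p = 0.31590
step 4: Δp = -0.01056, p = 0.30535

0.305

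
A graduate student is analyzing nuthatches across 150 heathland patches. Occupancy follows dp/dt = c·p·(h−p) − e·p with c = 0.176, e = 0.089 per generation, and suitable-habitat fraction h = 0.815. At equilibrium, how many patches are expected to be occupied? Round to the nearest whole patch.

p* = h − e/c = 0.815 − 0.5057 = 0.3093.
Expected occupied patches = N × p* = 150 × 0.3093 = 46.40 ≈ 46.

46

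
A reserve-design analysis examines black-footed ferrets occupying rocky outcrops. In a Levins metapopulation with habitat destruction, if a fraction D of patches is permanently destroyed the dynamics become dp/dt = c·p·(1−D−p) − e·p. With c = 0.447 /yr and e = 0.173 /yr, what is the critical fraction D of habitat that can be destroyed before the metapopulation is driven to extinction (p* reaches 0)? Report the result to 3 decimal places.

The nontrivial equilibrium is p* = (1−D) − e/c; extinction occurs when this hits zero.
So D_crit = 1 − e/c = 1 − 0.173/0.447 = 1 − 0.3870 = 0.6130.
Note this equals the original equilibrium occupancy — the Levins extinction-debt result.

0.613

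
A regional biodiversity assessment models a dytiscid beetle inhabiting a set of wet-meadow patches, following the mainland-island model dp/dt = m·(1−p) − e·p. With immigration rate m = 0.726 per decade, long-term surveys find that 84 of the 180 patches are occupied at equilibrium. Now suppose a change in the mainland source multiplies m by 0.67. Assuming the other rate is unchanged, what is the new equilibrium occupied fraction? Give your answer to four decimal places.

Observed p* = 84/180 = 0.46667.
Balance m(1−p*) = e·p* gives e = m(1−p*)/p* = 0.726×0.53333/0.46667 = 0.82970.
New p* = m/(m+e) = 0.48642/(0.48642+0.82970) = 0.36959.

0.3696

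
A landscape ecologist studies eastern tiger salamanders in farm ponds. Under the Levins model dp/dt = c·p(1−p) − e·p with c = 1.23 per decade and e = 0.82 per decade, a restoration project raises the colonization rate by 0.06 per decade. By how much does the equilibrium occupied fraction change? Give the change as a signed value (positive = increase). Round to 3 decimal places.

0.031

Before: p* = 1 − 0.82/1.23 = 0.3333.
After the change, c = 1.29, e = 0.82, so p* = 1 − 0.82/1.29 = 0.3643.
Δp* = 0.3643 − 0.3333 = +0.0310.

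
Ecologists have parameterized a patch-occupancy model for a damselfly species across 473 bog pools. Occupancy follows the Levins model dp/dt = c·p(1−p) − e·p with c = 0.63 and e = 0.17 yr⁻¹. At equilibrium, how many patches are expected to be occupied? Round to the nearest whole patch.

345

p* = 1 − e/c = 1 − 0.17/0.63 = 0.7302.
Expected occupied patches = N × p* = 473 × 0.7302 = 345.37 ≈ 345.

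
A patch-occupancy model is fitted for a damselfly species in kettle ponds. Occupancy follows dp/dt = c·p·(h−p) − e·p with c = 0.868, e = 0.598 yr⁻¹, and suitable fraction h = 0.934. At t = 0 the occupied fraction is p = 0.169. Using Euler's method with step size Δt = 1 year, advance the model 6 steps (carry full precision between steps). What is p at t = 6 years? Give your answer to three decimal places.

0.220

Update rule: p ← p + [c·p·(h−p) − e·p]·Δt with Δt = 1.
step 1: Δp = +0.01116, p = 0.18016
step 2: Δp = +0.01015, p = 0.19031
step 3: Δp = +0.00904, p = 0.19935
step 4: Δp = +0.00791, p = 0.20726
step 5: Δp = +0.00680, p = 0.21406
step 6: Δp = +0.00576, p = 0.21982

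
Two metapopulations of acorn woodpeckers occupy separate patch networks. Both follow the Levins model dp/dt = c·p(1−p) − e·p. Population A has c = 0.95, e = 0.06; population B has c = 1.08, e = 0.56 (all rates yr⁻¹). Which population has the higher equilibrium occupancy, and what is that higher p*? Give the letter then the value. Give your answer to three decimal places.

A, 0.937

A: p*_A = 1 − 0.06/0.95 = 0.9368.
B: p*_B = 1 − 0.56/1.08 = 0.4815.
A is higher at 0.9368.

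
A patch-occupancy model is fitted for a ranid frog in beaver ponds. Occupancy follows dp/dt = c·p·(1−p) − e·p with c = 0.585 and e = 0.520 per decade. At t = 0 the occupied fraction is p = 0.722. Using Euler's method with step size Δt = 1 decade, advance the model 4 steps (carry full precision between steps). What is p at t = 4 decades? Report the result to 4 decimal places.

Update rule: p ← p + [c·p·(1−p) − e·p]·Δt with Δt = 1.
t = 1: p = 0.72200 + (-0.25802) = 0.46398
t = 2: p = 0.46398 + (-0.09578) = 0.36820
t = 3: p = 0.36820 + (-0.05538) = 0.31282
t = 4: p = 0.31282 + (-0.03691) = 0.27591

0.2759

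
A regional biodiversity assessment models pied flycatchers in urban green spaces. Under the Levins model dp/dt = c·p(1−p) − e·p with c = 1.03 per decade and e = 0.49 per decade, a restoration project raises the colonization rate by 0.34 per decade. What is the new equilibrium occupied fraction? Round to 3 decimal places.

0.642

Before: p* = 1 − 0.49/1.03 = 0.5243.
After the change, c = 1.37, e = 0.49, so p* = 1 − 0.49/1.37 = 0.6423.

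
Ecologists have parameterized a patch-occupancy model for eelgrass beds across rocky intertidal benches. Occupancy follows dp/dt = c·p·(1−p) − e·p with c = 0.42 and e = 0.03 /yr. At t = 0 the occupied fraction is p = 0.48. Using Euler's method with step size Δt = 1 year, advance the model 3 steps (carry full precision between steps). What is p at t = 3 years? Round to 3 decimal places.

0.731

Update rule: p ← p + [c·p·(1−p) − e·p]·Δt with Δt = 1.
p: 0.48000 → 0.57043  (Δp = +0.09043)
p: 0.57043 → 0.65624  (Δp = +0.08580)
p: 0.65624 → 0.73130  (Δp = +0.07506)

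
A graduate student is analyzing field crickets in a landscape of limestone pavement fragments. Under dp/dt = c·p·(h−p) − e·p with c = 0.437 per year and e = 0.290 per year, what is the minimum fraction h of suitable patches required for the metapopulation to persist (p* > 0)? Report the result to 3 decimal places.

0.664

p* = h − e/c is positive only when h > e/c.
h_min = e/c = 0.290/0.437 = 0.6636.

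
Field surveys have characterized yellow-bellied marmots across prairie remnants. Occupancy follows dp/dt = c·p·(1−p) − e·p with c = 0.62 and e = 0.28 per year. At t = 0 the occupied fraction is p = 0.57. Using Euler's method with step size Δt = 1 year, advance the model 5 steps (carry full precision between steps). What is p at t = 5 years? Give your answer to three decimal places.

Update rule: p ← p + [c·p·(1−p) − e·p]·Δt with Δt = 1.
t = 1: p = 0.57000 + (-0.00764) = 0.56236
t = 2: p = 0.56236 + (-0.00487) = 0.55749
t = 3: p = 0.55749 + (-0.00315) = 0.55434
t = 4: p = 0.55434 + (-0.00205) = 0.55230
t = 5: p = 0.55230 + (-0.00134) = 0.55096

0.551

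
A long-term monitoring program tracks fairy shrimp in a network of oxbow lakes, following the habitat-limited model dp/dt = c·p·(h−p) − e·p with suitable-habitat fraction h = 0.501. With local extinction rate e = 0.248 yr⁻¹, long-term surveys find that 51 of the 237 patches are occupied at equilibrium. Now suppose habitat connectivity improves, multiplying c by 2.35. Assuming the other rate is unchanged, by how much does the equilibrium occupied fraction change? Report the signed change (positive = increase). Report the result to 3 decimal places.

Observed p* = 51/237 = 0.21519.
Balance c(h−p*) = e gives c = e/(0.501 − 0.21519) = 0.248/0.28581 = 0.86771.
New p* = 0.501 − e/c = 0.501 − 0.24800/2.03912 = 0.37938.
Δp* = 0.37938 − 0.21519 = +0.16419.

0.164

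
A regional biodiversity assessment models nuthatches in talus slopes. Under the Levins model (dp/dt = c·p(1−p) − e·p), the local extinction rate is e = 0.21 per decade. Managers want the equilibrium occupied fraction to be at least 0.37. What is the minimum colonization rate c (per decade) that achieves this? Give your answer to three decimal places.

p* = 1 − e/c ≥ 0.37 requires e/c ≤ 0.6300, i.e. c ≥ e/0.6300.
c_min = 0.21/0.6300 = 0.3333.

0.333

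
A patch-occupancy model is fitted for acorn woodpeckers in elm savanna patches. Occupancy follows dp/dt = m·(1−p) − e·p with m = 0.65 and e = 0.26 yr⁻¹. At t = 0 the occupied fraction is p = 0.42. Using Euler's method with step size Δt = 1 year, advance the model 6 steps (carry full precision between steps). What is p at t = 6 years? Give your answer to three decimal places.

0.714

Update rule: p ← p + [m·(1−p) − e·p]·Δt with Δt = 1.
  1  |  dp/dt·Δt = +0.267800  |  p_1 = 0.687800
  2  |  dp/dt·Δt = +0.024102  |  p_2 = 0.711902
  3  |  dp/dt·Δt = +0.002169  |  p_3 = 0.714071
  4  |  dp/dt·Δt = +0.000195  |  p_4 = 0.714266
  5  |  dp/dt·Δt = +0.000018  |  p_5 = 0.714284
  6  |  dp/dt·Δt = +0.000002  |  p_6 = 0.714286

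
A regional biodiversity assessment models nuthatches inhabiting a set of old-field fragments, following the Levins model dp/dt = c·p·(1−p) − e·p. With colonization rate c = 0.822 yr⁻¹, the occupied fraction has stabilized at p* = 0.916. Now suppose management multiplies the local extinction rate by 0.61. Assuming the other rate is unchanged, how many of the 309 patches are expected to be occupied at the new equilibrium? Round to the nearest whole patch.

293

Balance c(1−p*) = e gives e = 0.822×(1 − 0.91600) = 0.06905.
New p* = 1 − e/c = 1 − 0.04212/0.82200 = 0.94876.
Expected occupied = 309 × 0.94876 = 293.17 ≈ 293.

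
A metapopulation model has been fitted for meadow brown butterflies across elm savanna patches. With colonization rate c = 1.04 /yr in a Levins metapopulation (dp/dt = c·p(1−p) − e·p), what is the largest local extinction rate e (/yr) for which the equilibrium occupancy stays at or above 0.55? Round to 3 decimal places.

0.468

1 − e/c ≥ 0.55 ⇒ e ≤ c(1 − 0.55) = 1.04 × 0.4500.
e_max = 0.4680.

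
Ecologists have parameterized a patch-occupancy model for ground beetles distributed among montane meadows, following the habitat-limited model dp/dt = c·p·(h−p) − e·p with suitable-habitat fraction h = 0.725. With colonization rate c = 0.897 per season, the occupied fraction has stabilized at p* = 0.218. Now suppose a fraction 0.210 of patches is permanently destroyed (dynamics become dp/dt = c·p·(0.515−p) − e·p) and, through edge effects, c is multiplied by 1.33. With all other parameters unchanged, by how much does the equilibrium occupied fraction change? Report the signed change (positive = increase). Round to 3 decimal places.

Balance c(h−p*) = e gives e = 0.897×(0.725 − 0.21800) = 0.45478.
New p* = 0.515 − e/c = 0.515 − 0.45478/1.19301 = 0.13380.
Δp* = 0.13380 − 0.21800 = -0.08420.

-0.084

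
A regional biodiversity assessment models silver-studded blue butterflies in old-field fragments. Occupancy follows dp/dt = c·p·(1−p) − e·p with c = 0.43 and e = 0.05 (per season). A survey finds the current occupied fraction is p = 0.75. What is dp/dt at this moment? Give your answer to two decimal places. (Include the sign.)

Colonization term: c·p·(1−p) = 0.43×0.75×0.2500 = 0.08063.
Extinction term: e·p = 0.03750.
dp/dt = 0.08063 − 0.03750 = 0.04312.

0.04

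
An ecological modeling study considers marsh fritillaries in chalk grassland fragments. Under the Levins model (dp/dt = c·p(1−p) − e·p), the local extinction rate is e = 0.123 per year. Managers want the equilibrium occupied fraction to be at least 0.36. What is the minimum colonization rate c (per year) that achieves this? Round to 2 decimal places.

0.19

p* = 1 − e/c ≥ 0.36 requires e/c ≤ 0.6400, i.e. c ≥ e/0.6400.
c_min = 0.123/0.6400 = 0.1922.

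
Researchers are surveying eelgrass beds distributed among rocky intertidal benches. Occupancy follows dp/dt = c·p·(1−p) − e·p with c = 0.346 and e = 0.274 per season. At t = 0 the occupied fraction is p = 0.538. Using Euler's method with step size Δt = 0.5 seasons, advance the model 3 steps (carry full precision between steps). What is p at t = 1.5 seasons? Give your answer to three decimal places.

Update rule: p ← p + [c·p·(1−p) − e·p]·Δt with Δt = 0.5.
  1  |  dp/dt·Δt = -0.030706  |  p_1 = 0.507294
  2  |  dp/dt·Δt = -0.026259  |  p_2 = 0.481036
  3  |  dp/dt·Δt = -0.022714  |  p_3 = 0.458322

0.458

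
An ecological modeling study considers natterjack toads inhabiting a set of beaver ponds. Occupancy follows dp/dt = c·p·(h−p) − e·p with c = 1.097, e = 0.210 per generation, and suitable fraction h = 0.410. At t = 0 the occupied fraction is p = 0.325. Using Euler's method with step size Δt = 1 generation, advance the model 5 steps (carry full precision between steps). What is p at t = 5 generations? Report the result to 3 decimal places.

0.236

Update rule: p ← p + [c·p·(h−p) − e·p]·Δt with Δt = 1.
step 1: Δp = -0.03795, p = 0.28705
step 2: Δp = -0.02157, p = 0.26549
step 3: Δp = -0.01366, p = 0.25182
step 4: Δp = -0.00919, p = 0.24264
step 5: Δp = -0.00641, p = 0.23623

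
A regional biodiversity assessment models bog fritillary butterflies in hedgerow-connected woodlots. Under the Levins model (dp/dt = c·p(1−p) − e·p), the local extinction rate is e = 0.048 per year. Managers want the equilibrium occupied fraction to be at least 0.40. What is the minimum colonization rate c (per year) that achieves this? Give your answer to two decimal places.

0.08

p* = 1 − e/c ≥ 0.40 requires e/c ≤ 0.6000, i.e. c ≥ e/0.6000.
c_min = 0.048/0.6000 = 0.0800.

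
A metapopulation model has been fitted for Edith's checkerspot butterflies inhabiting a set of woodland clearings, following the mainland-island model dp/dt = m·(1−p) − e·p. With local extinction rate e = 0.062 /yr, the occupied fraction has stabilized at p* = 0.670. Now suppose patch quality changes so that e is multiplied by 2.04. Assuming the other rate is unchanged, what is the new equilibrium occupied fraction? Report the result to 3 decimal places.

0.499

Balance m(1−p*) = e·p* gives m = e·p*/(1−p*) = 0.062×0.67000/0.33000 = 0.12588.
New p* = m/(m+e) = 0.12588/(0.12588+0.12648) = 0.49881.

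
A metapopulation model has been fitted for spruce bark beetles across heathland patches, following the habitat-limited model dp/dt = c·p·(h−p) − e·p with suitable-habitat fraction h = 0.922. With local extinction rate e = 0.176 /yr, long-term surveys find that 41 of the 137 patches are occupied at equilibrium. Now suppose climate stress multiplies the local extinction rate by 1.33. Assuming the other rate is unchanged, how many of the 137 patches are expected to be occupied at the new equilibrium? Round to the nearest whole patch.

Observed p* = 41/137 = 0.29927.
Balance c(h−p*) = e gives c = e/(0.922 − 0.29927) = 0.176/0.62273 = 0.28263.
New p* = 0.922 − e/c = 0.922 − 0.23408/0.28263 = 0.09378.
Expected occupied = 137 × 0.09378 = 12.85 ≈ 13.

13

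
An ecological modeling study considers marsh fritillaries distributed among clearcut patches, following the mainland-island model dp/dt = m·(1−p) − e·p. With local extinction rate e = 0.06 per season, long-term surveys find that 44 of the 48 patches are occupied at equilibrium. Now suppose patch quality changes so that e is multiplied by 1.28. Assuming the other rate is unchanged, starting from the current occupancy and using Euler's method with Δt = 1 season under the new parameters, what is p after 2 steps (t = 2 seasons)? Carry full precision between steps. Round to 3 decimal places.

0.897

Observed p* = 44/48 = 0.91667.
Balance m(1−p*) = e·p* gives m = e·p*/(1−p*) = 0.06×0.91667/0.08333 = 0.66000.
Starting from p₀ = 0.91667; update p ← p + (dp/dt)·Δt with the new parameters.
t = 1: p = 0.91667 + (-0.01540) = 0.90127
t = 2: p = 0.90127 + (-0.00405) = 0.89721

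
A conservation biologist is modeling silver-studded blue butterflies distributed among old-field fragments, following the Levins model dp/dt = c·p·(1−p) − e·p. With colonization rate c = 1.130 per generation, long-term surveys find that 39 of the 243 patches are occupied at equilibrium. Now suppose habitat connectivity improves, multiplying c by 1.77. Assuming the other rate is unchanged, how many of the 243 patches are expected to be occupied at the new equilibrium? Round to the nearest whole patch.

Observed p* = 39/243 = 0.16049.
Balance c(1−p*) = e gives e = 1.130×(1 − 0.16049) = 0.94865.
New p* = 1 − e/c = 1 − 0.94865/2.00010 = 0.52570.
Expected occupied = 243 × 0.52570 = 127.75 ≈ 128.

128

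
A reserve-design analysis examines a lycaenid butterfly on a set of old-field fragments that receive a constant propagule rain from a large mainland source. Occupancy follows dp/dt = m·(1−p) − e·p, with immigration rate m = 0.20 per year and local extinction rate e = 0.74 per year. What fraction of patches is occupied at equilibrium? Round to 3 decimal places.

0.213

Setting dp/dt = 0: m − m·p* = e·p*, so m = (m+e)·p*.
p* = m/(m+e) = 0.20/(0.20+0.74) = 0.20/0.9400 = 0.2128.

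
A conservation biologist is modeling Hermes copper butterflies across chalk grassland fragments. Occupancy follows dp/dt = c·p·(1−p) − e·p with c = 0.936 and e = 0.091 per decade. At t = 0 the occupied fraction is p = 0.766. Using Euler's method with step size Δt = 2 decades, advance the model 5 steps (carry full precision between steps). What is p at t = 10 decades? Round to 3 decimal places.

0.917

Update rule: p ← p + [c·p·(1−p) − e·p]·Δt with Δt = 2.
p: 0.76600 → 0.96213  (Δp = +0.19613)
p: 0.96213 → 0.85523  (Δp = -0.10691)
p: 0.85523 → 0.93135  (Δp = +0.07613)
p: 0.93135 → 0.88153  (Δp = -0.04982)
p: 0.88153 → 0.91659  (Δp = +0.03506)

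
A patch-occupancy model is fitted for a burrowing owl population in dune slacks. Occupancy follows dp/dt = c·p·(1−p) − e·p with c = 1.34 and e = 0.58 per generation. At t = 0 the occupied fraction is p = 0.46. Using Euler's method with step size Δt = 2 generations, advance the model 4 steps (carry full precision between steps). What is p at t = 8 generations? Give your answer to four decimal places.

0.5634

Update rule: p ← p + [c·p·(1−p) − e·p]·Δt with Δt = 2.
p: 0.46000 → 0.59211  (Δp = +0.13211)
p: 0.59211 → 0.55252  (Δp = -0.03959)
p: 0.55252 → 0.57420  (Δp = +0.02168)
p: 0.57420 → 0.56337  (Δp = -0.01083)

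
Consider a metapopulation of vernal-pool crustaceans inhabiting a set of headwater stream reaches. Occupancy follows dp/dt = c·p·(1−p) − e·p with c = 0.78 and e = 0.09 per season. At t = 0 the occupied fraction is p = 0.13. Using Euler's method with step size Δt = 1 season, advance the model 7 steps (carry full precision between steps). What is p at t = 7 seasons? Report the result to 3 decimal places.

Update rule: p ← p + [c·p·(1−p) − e·p]·Δt with Δt = 1.
t = 1: p = 0.13000 + (+0.07652) = 0.20652
t = 2: p = 0.20652 + (+0.10923) = 0.31575
t = 3: p = 0.31575 + (+0.14010) = 0.45585
t = 4: p = 0.45585 + (+0.15245) = 0.60830
t = 5: p = 0.60830 + (+0.13110) = 0.73941
t = 6: p = 0.73941 + (+0.08375) = 0.82315
t = 7: p = 0.82315 + (+0.03946) = 0.86262

0.863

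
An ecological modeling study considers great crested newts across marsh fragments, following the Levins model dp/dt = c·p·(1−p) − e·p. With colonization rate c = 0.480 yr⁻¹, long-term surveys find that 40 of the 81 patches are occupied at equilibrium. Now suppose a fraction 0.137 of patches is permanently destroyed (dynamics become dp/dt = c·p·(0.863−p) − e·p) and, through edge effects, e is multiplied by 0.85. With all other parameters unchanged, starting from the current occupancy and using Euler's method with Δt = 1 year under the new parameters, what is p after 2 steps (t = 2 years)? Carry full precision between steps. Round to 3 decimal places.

Observed p* = 40/81 = 0.49383.
Balance c(1−p*) = e gives e = 0.480×(1 − 0.49383) = 0.24296.
Starting from p₀ = 0.49383; update p ← p + (dp/dt)·Δt with the new parameters.
t = 1: p = 0.49383 + (-0.01448) = 0.47935
t = 2: p = 0.47935 + (-0.01072) = 0.46863

0.469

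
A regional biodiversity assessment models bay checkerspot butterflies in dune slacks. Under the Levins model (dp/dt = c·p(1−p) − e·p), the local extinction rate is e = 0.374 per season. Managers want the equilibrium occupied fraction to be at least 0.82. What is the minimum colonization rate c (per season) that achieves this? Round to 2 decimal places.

2.08

p* = 1 − e/c ≥ 0.82 requires e/c ≤ 0.1800, i.e. c ≥ e/0.1800.
c_min = 0.374/0.1800 = 2.0778.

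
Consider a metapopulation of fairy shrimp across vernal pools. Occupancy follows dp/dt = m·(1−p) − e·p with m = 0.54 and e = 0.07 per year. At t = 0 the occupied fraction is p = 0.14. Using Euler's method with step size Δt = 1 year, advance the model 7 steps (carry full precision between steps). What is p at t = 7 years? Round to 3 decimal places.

0.884

Update rule: p ← p + [m·(1−p) − e·p]·Δt with Δt = 1.
step 1: Δp = +0.45460, p = 0.59460
step 2: Δp = +0.17729, p = 0.77189
step 3: Δp = +0.06914, p = 0.84104
step 4: Δp = +0.02697, p = 0.86801
step 5: Δp = +0.01052, p = 0.87852
step 6: Δp = +0.00410, p = 0.88262
step 7: Δp = +0.00160, p = 0.88422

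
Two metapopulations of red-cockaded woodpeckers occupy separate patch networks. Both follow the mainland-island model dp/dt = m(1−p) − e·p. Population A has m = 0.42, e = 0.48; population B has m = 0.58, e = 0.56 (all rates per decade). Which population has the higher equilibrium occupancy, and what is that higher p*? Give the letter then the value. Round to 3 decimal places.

B, 0.509

A: p*_A = m/(m+e) = 0.42/0.9000 = 0.4667.
B: p*_B = 0.58/1.1400 = 0.5088.
B is higher at 0.5088.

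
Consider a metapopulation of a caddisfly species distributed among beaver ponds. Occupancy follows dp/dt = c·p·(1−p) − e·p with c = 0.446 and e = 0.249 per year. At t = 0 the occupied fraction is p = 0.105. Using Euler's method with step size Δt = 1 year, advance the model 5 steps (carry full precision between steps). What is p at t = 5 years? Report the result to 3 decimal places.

Update rule: p ← p + [c·p·(1−p) − e·p]·Δt with Δt = 1.
  1  |  dp/dt·Δt = +0.015768  |  p_1 = 0.120768
  2  |  dp/dt·Δt = +0.017286  |  p_2 = 0.138054
  3  |  dp/dt·Δt = +0.018696  |  p_3 = 0.156751
  4  |  dp/dt·Δt = +0.019921  |  p_4 = 0.176672
  5  |  dp/dt·Δt = +0.020883  |  p_5 = 0.197555

0.198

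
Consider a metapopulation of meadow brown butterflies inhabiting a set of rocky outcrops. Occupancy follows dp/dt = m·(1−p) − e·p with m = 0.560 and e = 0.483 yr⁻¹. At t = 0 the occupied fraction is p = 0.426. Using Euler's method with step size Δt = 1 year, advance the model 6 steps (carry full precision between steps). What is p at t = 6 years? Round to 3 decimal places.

0.537

Update rule: p ← p + [m·(1−p) − e·p]·Δt with Δt = 1.
t = 1: p = 0.42600 + (+0.11568) = 0.54168
t = 2: p = 0.54168 + (-0.00497) = 0.53671
t = 3: p = 0.53671 + (+0.00021) = 0.53692
t = 4: p = 0.53692 + (-0.00001) = 0.53691
t = 5: p = 0.53691 + (+0.00000) = 0.53691
t = 6: p = 0.53691 + (-0.00000) = 0.53691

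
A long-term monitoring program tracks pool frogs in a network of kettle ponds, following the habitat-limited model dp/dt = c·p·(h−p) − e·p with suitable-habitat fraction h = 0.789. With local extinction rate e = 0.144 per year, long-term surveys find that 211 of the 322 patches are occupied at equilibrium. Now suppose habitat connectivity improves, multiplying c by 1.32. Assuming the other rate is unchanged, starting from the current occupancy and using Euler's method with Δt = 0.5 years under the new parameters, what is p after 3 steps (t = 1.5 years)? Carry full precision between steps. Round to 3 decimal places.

0.683

Observed p* = 211/322 = 0.65528.
Balance c(h−p*) = e gives c = e/(0.789 − 0.65528) = 0.144/0.13372 = 1.07687.
Starting from p₀ = 0.65528; update p ← p + (dp/dt)·Δt with the new parameters.
  1  |  dp/dt·Δt = +0.015098  |  p_1 = 0.670377
  2  |  dp/dt·Δt = +0.008252  |  p_2 = 0.678629
  3  |  dp/dt·Δt = +0.004373  |  p_3 = 0.683003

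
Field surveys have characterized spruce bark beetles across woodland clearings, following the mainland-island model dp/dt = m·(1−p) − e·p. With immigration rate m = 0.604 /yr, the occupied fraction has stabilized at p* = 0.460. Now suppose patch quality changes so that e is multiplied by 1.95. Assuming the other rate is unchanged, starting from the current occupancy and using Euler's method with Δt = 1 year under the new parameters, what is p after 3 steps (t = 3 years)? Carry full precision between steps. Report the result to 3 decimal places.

0.154

Balance m(1−p*) = e·p* gives e = m(1−p*)/p* = 0.604×0.54000/0.46000 = 0.70904.
Starting from p₀ = 0.46000; update p ← p + (dp/dt)·Δt with the new parameters.
  1  |  dp/dt·Δt = -0.309852  |  p_1 = 0.150148
  2  |  dp/dt·Δt = +0.305711  |  p_2 = 0.455859
  3  |  dp/dt·Δt = -0.301625  |  p_3 = 0.154234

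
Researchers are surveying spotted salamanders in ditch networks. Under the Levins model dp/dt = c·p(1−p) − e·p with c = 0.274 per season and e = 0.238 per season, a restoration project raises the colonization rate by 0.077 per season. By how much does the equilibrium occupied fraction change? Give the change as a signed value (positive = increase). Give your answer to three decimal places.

0.191

Before: p* = 1 − 0.238/0.274 = 0.1314.
After the change, c = 0.351, e = 0.238, so p* = 1 − 0.238/0.351 = 0.3219.
Δp* = 0.3219 − 0.1314 = +0.1906.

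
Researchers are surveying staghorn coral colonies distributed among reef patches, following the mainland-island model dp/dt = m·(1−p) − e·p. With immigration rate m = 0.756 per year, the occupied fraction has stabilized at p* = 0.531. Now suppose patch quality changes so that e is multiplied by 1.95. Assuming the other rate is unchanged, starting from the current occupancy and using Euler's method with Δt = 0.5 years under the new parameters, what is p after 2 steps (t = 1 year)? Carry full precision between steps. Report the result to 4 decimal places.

Balance m(1−p*) = e·p* gives e = m(1−p*)/p* = 0.756×0.46900/0.53100 = 0.66773.
Starting from p₀ = 0.53100; update p ← p + (dp/dt)·Δt with the new parameters.
  1  |  dp/dt·Δt = -0.168418  |  p_1 = 0.362582
  2  |  dp/dt·Δt = +0.004890  |  p_2 = 0.367472

0.3675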